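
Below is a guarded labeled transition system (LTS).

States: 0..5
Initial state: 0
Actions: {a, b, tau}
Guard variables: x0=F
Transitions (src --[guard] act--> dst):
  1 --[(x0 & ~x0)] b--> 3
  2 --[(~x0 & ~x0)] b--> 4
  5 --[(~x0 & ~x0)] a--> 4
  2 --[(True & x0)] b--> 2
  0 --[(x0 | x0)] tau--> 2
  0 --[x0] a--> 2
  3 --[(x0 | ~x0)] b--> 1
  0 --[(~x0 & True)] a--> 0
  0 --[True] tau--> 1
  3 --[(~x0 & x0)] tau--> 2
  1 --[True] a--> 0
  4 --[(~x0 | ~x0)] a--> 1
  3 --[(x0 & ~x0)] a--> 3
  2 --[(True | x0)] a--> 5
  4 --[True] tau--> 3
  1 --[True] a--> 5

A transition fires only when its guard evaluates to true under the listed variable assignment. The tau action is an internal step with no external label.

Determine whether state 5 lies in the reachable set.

Guard filter leaves 10 enabled edge(s).
Layer 0: {0}
Layer 1: {1}  now seen {0,1}
Layer 2: {5}  now seen {0,1,5}
Layer 3: {4}  now seen {0,1,4,5}
Layer 4: {3}  now seen {0,1,3,4,5}
Reachable = {0,1,3,4,5}
Path to 5: tau·a

Answer: REACHABLE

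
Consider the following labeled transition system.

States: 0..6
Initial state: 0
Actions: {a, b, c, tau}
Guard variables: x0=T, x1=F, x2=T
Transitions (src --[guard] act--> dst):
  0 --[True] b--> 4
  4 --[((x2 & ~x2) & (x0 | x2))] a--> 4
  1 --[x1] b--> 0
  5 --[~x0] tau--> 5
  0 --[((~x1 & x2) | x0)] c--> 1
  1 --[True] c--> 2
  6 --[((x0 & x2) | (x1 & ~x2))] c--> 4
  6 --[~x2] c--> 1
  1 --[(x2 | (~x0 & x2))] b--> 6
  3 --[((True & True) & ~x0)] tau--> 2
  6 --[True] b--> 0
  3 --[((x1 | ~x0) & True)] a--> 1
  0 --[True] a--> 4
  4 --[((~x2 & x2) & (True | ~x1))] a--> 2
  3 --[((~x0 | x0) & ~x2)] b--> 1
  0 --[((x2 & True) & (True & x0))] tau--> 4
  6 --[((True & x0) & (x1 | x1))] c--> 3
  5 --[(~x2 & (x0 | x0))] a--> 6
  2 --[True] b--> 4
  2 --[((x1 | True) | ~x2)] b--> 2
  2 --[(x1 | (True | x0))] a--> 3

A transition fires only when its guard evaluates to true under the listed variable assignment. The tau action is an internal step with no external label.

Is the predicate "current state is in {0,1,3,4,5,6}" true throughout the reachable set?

Allowed set {0,1,3,4,5,6}
Reachable = {0,1,2,3,4,6}
  0: safe
  1: safe
  2: outside
  3: safe
  4: safe
  6: safe
reach 2 via c·c — violates

Answer: INVARIANT VIOLATED at state 2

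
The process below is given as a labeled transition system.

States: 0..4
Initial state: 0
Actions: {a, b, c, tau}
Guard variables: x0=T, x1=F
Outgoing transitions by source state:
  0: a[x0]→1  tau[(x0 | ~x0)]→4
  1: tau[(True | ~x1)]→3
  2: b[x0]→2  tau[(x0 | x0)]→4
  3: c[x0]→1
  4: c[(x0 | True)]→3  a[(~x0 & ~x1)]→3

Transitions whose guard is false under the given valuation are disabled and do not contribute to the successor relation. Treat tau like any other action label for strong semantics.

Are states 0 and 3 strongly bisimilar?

Answer: NOT BISIMILAR

Trace:
Refine partition for ~:
  P[0] = {{0,1,2,3,4}}
  P[1] = {{0},{1},{2},{3,4}}
  P[2] = {{0},{1},{2},{3},{4}}
5 equivalence class(es) (converged in 3)
class of 0: {0}; class of 3: {3}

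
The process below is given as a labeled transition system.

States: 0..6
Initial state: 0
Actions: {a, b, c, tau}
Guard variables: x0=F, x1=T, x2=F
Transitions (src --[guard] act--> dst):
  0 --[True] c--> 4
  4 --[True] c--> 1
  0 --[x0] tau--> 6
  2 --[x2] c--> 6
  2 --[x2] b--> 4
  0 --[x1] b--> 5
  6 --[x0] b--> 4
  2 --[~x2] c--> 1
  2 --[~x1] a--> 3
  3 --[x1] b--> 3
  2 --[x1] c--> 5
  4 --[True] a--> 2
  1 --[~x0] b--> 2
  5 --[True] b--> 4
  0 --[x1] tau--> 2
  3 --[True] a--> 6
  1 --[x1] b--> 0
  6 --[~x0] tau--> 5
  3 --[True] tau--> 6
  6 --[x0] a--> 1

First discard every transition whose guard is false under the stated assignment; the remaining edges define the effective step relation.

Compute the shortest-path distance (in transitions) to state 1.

BFS to 1:
  L0 = {0}
  L1 = {2,4,5}
  L2 = {1}
depth(1)=2, e.g. c·c

Answer: 2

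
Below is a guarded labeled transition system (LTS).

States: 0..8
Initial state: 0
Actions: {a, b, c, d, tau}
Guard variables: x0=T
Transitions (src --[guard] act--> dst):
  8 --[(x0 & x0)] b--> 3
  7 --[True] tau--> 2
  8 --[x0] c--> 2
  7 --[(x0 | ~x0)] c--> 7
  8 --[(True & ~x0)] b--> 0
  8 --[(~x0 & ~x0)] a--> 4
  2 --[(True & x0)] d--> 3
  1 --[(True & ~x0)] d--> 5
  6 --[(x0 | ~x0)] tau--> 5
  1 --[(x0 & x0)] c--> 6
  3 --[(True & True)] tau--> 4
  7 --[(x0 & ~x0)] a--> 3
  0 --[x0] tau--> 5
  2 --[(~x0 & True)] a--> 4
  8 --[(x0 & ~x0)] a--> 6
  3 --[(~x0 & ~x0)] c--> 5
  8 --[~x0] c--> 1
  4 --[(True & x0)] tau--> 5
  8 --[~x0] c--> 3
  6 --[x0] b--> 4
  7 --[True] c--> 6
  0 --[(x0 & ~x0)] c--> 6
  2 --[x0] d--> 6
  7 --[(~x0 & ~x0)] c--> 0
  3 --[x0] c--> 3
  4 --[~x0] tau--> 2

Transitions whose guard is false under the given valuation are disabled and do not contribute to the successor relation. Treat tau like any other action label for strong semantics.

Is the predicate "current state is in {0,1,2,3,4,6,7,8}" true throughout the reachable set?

Answer: INVARIANT VIOLATED at state 5

Working:
Allowed set {0,1,2,3,4,6,7,8}
Reach set: {0,5}
  0: ✓
  5: outside
witness against invariant: tau → 5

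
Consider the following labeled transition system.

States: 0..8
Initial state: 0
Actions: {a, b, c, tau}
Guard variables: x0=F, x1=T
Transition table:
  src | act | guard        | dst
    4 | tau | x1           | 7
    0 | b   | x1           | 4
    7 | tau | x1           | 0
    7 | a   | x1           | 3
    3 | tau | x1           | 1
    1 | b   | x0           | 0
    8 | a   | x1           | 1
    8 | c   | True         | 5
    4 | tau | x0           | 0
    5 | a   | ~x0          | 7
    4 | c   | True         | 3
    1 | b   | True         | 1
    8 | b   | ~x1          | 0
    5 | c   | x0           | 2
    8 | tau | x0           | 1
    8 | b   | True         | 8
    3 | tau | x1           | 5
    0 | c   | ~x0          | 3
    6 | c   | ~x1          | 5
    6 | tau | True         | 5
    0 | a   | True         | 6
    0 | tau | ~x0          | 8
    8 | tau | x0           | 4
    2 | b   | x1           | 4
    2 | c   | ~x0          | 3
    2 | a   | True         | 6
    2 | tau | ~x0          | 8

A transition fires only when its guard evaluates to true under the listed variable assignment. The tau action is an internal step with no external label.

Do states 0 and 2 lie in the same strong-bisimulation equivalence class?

Compute ~ classes (split until stable):
  round 0: {{0,1,2,3,4,5,6,7,8}}
  round 1: {{0,2},{1},{3,6},{4},{5},{7},{8}}
  round 2: {{0,2},{1},{3},{4},{5},{6},{7},{8}}
stable after 3 split(s): 8 block(s)
[0]={0,2}  [2]={0,2}

Answer: BISIMILAR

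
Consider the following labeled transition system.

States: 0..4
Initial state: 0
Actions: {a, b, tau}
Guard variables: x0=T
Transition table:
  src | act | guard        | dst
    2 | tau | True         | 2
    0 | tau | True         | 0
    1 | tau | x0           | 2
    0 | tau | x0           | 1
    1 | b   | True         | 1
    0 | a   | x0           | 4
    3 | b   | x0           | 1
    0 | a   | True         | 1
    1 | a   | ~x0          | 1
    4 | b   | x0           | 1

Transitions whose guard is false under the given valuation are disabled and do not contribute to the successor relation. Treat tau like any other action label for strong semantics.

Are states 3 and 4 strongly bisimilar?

Answer: BISIMILAR

Analysis:
Compute ~ classes (split until stable):
  π0 = {{0,1,2,3,4}}
  π1 = {{0},{1},{2},{3,4}}
4 equivalence class(es) (converged in 2)
[3]={3,4}  [4]={3,4}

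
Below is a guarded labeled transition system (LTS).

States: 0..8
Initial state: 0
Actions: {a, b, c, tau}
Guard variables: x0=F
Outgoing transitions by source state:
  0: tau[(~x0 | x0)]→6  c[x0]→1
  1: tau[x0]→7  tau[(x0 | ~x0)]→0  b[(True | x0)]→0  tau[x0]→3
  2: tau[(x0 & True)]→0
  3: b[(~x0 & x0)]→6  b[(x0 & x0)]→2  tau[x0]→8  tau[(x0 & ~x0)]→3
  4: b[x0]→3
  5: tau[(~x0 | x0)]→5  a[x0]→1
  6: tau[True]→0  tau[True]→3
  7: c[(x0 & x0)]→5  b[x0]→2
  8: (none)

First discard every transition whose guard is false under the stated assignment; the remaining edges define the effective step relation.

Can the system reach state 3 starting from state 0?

6 transition(s) survive guard evaluation.
L0 = {0}
L1 = {6}  now seen {0,6}
L2 = {3}  now seen {0,3,6}
Reach set: {0,3,6}
trace reaching 3: tau·tau

Answer: REACHABLE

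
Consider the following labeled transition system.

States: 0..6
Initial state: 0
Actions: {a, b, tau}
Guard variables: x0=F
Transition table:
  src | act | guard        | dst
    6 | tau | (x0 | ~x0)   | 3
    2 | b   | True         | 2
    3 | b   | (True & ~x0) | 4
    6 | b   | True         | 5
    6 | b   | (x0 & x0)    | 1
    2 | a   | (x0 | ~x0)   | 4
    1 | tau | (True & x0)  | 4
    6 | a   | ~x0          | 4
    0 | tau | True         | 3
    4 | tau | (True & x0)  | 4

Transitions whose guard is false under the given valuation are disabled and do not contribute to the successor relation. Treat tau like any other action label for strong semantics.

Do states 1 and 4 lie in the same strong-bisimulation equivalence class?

Answer: BISIMILAR

Working:
Bisimulation quotient by refinement:
  round 0: {{0,1,2,3,4,5,6}}
  round 1: {{0},{1,4,5},{2},{3},{6}}
Fixed point at round 2; 5 class(es).
1∈{1,4,5}, 4∈{1,4,5}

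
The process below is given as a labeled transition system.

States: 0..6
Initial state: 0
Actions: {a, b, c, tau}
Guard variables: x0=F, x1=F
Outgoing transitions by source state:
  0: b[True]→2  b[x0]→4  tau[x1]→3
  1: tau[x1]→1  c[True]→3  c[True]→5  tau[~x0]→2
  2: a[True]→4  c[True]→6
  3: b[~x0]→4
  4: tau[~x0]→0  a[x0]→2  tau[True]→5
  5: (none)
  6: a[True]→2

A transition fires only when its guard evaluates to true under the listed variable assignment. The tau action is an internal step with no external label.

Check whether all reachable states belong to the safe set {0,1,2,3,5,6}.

Inv-set: {0,1,2,3,5,6}
R = {0,2,4,5,6}
  0: ok
  2: ok
  4: VIOLATES
  5: ok
  6: ok
counterexample path to 4: b·a

Answer: INVARIANT VIOLATED at state 4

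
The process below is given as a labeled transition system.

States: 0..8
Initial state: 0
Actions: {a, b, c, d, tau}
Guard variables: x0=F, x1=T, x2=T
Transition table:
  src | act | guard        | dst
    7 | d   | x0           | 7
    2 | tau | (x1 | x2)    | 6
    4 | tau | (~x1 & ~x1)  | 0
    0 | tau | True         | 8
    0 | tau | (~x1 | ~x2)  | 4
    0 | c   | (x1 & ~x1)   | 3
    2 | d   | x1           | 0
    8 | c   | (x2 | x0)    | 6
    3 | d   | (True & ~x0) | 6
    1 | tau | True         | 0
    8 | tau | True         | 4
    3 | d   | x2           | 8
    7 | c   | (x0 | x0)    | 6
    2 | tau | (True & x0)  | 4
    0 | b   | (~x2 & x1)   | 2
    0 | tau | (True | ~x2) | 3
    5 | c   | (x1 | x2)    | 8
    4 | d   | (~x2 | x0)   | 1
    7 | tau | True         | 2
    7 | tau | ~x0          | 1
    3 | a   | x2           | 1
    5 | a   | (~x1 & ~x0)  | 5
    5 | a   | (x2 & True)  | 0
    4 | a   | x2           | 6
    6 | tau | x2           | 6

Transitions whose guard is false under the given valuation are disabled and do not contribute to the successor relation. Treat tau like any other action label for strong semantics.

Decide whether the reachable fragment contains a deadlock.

Answer: DEADLOCK-FREE

Analysis:
Reach set: {0,1,3,4,6,8}
  0: tau→3  tau→8  [2 out]
  1: tau→0  [1 out]
  3: a→1  d→6  d→8  [3 out]
  4: a→6  [1 out]
  6: tau→6  [1 out]
  8: c→6  tau→4  [2 out]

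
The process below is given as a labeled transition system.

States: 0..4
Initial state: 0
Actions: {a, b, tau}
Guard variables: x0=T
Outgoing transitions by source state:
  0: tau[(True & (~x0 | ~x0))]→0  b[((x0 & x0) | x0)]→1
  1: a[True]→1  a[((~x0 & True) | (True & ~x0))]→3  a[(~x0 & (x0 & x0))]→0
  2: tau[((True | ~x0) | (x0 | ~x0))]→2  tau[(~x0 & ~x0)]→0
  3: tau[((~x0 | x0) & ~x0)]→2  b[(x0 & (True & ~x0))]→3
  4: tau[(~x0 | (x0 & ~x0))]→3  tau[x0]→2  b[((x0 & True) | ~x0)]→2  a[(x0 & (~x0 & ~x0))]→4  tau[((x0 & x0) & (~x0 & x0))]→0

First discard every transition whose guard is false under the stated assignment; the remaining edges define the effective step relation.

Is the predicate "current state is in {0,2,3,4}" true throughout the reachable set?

Answer: INVARIANT VIOLATED at state 1

Trace:
Inv-set: {0,2,3,4}
R = {0,1}
  0: ✓
  1: outside
counterexample path to 1: b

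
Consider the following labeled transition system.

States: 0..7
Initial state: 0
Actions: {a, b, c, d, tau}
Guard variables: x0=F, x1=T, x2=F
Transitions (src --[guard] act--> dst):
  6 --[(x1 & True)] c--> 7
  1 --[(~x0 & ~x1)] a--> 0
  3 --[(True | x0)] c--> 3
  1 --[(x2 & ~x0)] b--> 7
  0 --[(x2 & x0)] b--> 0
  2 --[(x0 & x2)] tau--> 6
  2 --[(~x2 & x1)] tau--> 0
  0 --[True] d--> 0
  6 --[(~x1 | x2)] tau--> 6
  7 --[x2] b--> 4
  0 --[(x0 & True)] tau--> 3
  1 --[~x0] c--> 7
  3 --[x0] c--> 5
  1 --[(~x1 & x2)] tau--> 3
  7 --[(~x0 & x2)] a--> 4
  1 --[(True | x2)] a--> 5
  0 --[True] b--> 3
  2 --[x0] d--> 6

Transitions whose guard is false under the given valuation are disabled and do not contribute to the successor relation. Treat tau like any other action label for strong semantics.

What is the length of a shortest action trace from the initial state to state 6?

Answer: UNREACHABLE

Trace:
Breadth-first toward 6:
  Layer 0: {0}
  Layer 1: {3}
6 never appears.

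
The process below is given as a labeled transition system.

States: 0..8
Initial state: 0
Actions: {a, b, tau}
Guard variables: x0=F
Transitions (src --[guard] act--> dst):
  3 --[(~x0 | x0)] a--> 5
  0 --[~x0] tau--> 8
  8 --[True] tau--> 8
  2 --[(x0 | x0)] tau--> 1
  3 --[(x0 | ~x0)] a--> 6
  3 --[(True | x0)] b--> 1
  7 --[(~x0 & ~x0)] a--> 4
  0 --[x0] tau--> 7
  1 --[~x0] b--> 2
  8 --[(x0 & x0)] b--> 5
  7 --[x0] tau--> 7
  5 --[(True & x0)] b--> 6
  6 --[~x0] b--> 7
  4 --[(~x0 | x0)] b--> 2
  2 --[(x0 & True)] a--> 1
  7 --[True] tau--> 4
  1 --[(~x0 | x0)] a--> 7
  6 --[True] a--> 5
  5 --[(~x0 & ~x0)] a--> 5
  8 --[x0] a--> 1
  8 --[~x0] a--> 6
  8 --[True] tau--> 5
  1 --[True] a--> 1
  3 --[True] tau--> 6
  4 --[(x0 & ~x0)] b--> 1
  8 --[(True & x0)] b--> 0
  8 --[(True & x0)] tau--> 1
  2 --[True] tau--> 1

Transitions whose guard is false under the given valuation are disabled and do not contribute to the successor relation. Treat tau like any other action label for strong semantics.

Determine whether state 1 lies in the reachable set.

Guard filter leaves 18 enabled edge(s).
Layer 0: {0}
Layer 1: {8}  cumulative {0,8}
Layer 2: {5,6}  cumulative {0,5,6,8}
Layer 3: {7}  cumulative {0,5,6,7,8}
Layer 4: {4}  cumulative {0,4,5,6,7,8}
Layer 5: {2}  cumulative {0,2,4,5,6,7,8}
Layer 6: {1}  cumulative {0,1,2,4,5,6,7,8}
R = {0,1,2,4,5,6,7,8}
trace reaching 1: tau·a·b·a·b·tau

Answer: REACHABLE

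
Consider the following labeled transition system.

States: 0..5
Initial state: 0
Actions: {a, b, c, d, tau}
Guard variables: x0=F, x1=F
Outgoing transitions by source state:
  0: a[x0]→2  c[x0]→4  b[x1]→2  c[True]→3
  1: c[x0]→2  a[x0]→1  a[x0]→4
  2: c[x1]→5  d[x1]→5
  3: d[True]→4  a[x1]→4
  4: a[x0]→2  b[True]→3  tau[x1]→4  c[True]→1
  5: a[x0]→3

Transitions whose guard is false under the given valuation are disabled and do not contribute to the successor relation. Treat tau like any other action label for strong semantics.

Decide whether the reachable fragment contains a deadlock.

Reach set: {0,1,3,4}
  0: c→3  [deg 1]
  1: ∅  [no exit]
  3: d→4  [deg 1]
  4: b→3  c→1  [deg 2]
trace reaching 1: c·d·c

Answer: DEADLOCK at state 1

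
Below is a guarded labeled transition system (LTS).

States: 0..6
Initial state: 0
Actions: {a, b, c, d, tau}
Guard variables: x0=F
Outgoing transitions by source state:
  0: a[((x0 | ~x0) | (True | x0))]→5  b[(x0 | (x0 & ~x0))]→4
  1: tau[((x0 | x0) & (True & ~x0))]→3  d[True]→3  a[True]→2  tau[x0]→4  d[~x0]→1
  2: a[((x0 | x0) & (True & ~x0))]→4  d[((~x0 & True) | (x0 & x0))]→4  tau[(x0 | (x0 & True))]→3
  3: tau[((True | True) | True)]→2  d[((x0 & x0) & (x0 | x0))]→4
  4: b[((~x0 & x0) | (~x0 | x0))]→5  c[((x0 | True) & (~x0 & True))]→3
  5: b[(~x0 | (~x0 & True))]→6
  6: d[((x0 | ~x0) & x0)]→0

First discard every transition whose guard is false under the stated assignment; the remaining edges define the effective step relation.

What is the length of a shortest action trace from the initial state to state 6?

BFS to 6:
  L0 = {0}
  L1 = {5}
  L2 = {6}
first hit 6 at d=2 via a·b

Answer: 2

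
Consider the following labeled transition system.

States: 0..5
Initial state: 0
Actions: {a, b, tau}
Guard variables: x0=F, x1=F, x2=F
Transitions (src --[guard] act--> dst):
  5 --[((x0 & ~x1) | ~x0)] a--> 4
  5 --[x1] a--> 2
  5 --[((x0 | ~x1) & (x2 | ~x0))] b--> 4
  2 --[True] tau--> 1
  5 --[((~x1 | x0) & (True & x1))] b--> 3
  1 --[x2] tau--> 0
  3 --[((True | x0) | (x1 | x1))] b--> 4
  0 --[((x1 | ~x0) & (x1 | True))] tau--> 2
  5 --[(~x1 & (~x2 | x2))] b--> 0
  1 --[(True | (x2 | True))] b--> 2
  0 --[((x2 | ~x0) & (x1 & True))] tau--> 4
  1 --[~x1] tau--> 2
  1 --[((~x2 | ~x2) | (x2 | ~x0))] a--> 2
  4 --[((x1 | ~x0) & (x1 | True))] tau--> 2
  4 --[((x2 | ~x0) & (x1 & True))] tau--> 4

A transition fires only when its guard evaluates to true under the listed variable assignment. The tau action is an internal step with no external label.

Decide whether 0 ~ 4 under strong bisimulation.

Answer: BISIMILAR

Working:
Refine partition for ~:
  π0 = {{0,1,2,3,4,5}}
  π1 = {{0,2,4},{1},{3},{5}}
  π2 = {{0,4},{1},{2},{3},{5}}
Fixed point at round 3; 5 class(es).
[0]={0,4}  [4]={0,4}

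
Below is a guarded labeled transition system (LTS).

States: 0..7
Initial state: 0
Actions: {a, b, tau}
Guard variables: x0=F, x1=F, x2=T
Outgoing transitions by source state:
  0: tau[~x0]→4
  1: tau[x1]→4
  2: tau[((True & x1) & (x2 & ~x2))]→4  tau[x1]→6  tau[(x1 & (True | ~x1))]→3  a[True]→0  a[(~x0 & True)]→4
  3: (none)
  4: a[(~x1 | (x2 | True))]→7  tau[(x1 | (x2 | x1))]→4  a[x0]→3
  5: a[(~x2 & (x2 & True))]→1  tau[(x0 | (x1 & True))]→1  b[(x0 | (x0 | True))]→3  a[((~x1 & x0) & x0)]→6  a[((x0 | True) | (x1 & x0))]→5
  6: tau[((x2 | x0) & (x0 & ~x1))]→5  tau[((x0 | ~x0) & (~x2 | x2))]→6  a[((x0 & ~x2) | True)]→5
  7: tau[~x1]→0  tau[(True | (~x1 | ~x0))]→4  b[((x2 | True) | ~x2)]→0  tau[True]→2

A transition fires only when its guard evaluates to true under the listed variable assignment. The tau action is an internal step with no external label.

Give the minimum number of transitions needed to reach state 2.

Breadth-first toward 2:
  depth 0: {0}
  depth 1: {4}
  depth 2: {7}
  depth 3: {2}
first hit 2 at d=3 via tau·a·tau

Answer: 3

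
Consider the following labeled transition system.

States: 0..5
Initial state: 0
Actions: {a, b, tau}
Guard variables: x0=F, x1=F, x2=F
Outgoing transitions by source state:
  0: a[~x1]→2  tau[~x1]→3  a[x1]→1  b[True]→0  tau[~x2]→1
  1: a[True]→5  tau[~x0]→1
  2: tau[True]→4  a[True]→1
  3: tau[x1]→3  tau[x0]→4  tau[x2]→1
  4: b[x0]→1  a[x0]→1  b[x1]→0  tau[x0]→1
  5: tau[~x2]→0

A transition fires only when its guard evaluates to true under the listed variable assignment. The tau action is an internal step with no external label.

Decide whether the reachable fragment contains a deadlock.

Answer: DEADLOCK at state 3

Working:
R = {0,1,2,3,4,5}
  0: a→2  b→0  tau→1  tau→3  [4 out]
  1: a→5  tau→1  [2 out]
  2: a→1  tau→4  [2 out]
  3: ∅  [no exit]
  4: ∅  [no exit]
  5: tau→0  [1 out]
Path to 3: tau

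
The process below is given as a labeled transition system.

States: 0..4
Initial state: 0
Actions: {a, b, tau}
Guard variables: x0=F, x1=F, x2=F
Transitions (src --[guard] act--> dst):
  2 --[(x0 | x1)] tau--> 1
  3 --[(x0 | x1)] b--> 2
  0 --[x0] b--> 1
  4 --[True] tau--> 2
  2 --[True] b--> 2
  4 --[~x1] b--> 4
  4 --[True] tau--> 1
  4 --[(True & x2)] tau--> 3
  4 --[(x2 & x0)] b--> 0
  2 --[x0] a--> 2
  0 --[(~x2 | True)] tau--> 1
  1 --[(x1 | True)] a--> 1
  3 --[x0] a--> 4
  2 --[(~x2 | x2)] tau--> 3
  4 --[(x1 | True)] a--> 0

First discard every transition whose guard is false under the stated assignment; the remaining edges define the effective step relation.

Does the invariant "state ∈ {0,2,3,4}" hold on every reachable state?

Safe = {0,2,3,4}
Reachable = {0,1}
  0: safe
  1: ✗ unsafe
witness against invariant: tau → 1

Answer: INVARIANT VIOLATED at state 1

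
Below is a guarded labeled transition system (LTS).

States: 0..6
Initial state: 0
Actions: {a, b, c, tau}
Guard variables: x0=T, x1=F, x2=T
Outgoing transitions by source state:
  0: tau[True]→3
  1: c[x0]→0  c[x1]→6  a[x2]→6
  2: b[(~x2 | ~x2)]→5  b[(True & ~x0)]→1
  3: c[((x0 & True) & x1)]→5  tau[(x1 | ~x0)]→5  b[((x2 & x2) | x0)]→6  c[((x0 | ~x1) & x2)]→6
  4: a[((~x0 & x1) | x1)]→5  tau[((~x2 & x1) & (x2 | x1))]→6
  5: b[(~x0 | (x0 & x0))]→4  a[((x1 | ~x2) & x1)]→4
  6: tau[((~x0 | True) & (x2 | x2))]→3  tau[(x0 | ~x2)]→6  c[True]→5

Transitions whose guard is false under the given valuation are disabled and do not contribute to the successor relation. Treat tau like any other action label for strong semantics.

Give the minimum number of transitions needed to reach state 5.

Breadth-first toward 5:
  depth 0: {0}
  depth 1: {3}
  depth 2: {6}
  depth 3: {5}
depth(5)=3, e.g. tau·b·c

Answer: 3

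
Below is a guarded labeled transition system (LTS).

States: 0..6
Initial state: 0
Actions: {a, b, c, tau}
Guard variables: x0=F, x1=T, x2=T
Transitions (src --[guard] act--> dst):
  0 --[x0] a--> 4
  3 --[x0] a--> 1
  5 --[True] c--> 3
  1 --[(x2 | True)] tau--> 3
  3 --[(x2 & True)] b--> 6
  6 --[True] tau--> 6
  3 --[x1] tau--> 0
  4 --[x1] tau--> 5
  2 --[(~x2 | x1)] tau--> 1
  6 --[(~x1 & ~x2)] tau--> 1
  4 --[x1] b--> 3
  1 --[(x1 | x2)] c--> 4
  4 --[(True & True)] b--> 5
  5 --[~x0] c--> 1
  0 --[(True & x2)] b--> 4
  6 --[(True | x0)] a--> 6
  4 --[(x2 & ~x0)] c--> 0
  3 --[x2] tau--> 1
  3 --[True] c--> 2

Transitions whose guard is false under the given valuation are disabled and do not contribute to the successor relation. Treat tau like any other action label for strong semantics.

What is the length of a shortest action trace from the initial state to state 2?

Breadth-first toward 2:
  L0 = {0}
  L1 = {4}
  L2 = {3,5}
  L3 = {1,2,6}
first hit 2 at d=3 via b·b·c

Answer: 3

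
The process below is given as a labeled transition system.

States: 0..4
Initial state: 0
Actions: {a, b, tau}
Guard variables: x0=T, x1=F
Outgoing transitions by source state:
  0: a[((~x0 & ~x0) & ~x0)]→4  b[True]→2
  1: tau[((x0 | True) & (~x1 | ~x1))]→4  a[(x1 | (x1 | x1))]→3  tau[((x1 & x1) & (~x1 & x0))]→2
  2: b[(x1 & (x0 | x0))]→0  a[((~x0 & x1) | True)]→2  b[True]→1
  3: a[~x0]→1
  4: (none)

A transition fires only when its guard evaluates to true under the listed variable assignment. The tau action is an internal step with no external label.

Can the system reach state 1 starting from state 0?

4 transition(s) survive guard evaluation.
depth 0: {0}
depth 1: {2}  total {0,2}
depth 2: {1}  total {0,1,2}
depth 3: {4}  total {0,1,2,4}
Reach set: {0,1,2,4}
Path to 1: b·b

Answer: REACHABLE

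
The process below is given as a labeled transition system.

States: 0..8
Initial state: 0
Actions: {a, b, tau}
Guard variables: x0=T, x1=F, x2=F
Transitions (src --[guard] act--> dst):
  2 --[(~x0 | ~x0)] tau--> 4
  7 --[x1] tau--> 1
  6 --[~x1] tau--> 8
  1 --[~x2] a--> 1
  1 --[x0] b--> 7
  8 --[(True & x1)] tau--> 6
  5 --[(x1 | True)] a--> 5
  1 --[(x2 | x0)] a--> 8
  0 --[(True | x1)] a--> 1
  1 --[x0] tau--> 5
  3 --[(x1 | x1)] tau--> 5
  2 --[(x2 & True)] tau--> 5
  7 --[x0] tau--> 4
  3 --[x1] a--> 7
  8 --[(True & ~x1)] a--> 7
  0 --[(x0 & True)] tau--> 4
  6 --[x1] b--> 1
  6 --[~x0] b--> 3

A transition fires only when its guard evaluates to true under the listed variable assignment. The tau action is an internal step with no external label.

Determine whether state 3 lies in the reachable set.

Answer: UNREACHABLE

Analysis:
Guard filter leaves 10 enabled edge(s).
Layer 0: {0}
Layer 1: {1,4}  now seen {0,1,4}
Layer 2: {5,7,8}  now seen {0,1,4,5,7,8}
Reach set: {0,1,4,5,7,8}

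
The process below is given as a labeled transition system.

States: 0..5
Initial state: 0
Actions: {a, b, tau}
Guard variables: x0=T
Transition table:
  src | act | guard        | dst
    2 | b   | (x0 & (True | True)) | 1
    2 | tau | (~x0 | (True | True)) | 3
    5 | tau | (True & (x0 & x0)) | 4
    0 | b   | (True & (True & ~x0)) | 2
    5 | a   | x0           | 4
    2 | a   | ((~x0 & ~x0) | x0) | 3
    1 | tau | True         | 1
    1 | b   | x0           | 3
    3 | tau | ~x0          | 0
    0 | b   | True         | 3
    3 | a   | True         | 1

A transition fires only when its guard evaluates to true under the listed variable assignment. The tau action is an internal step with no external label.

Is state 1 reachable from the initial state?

9 transition(s) survive guard evaluation.
depth 0: {0}
depth 1: {3}  now seen {0,3}
depth 2: {1}  now seen {0,1,3}
Reachable = {0,1,3}
trace reaching 1: b·a

Answer: REACHABLE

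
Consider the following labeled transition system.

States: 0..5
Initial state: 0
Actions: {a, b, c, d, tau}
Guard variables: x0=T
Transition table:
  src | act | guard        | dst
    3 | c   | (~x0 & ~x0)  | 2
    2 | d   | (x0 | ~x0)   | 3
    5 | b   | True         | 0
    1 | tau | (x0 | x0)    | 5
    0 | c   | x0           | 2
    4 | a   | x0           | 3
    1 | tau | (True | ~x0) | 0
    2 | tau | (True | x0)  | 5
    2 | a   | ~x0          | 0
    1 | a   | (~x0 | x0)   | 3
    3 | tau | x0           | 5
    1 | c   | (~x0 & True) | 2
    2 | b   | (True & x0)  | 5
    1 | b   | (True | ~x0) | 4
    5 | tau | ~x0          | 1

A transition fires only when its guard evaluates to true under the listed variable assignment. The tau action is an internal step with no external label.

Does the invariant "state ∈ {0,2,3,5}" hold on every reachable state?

Answer: INVARIANT HOLDS

Working:
Safe = {0,2,3,5}
Reach set: {0,2,3,5}
  0: safe
  2: safe
  3: safe
  5: safe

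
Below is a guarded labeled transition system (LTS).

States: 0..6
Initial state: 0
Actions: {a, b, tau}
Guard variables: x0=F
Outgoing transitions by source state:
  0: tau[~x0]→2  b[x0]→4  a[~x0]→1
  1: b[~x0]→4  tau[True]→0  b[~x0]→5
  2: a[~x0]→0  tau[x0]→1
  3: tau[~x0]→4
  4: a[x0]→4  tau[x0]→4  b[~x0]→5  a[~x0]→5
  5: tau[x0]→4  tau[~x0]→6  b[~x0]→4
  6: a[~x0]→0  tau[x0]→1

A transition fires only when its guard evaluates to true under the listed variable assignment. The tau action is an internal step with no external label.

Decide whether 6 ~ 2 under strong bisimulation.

Answer: BISIMILAR

Analysis:
Bisimulation quotient by refinement:
  round 0: {{0,1,2,3,4,5,6}}
  round 1: {{0},{1,5},{2,6},{3},{4}}
  round 2: {{0},{1},{2,6},{3},{4},{5}}
stable after 3 split(s): 6 block(s)
class of 6: {2,6}; class of 2: {2,6}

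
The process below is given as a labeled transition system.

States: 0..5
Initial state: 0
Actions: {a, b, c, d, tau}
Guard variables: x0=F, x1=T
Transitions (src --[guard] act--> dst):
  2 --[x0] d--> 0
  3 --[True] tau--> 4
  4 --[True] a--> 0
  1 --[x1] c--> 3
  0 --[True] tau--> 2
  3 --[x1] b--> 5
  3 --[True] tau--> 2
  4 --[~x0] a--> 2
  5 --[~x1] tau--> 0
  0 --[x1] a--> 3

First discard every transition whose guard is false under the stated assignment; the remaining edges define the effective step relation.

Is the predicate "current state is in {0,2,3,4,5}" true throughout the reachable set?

Answer: INVARIANT HOLDS

Trace:
Inv-set: {0,2,3,4,5}
Reach set: {0,2,3,4,5}
  0: safe
  2: safe
  3: safe
  4: safe
  5: safe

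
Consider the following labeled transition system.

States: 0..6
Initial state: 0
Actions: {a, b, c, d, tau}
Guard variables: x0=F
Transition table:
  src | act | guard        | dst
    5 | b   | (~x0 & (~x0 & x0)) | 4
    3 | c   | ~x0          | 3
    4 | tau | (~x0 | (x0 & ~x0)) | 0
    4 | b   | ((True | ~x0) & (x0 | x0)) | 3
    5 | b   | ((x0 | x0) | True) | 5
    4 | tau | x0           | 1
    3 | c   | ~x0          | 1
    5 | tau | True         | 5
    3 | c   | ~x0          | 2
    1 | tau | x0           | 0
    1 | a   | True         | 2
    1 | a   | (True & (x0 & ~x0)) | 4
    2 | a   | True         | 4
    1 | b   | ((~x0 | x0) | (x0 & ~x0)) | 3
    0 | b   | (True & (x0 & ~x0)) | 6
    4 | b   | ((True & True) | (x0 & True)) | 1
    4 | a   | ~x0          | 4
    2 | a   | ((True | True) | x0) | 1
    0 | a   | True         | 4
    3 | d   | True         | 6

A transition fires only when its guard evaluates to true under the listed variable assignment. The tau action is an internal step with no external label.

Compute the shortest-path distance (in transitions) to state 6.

Answer: 4

Trace:
Layered search for 6:
  depth 0: {0}
  depth 1: {4}
  depth 2: {1}
  depth 3: {2,3}
  depth 4: {6}
6 enters at depth 4; path a·b·b·d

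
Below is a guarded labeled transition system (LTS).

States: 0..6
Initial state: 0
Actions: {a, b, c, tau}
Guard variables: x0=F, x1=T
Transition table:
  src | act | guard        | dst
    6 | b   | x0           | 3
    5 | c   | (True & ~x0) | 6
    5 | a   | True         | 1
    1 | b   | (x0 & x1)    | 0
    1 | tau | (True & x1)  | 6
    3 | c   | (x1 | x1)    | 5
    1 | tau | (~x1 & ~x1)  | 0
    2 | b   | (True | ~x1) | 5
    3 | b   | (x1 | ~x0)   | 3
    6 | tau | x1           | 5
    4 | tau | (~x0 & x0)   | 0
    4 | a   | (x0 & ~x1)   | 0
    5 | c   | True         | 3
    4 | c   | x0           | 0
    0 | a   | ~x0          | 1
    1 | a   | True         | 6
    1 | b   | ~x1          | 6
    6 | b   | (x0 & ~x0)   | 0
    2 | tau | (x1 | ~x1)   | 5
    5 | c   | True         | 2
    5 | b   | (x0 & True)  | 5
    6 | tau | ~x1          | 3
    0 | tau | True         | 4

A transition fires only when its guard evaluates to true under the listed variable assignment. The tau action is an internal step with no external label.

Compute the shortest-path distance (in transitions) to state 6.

Layered search for 6:
  L0 = {0}
  L1 = {1,4}
  L2 = {6}
first hit 6 at d=2 via a·a

Answer: 2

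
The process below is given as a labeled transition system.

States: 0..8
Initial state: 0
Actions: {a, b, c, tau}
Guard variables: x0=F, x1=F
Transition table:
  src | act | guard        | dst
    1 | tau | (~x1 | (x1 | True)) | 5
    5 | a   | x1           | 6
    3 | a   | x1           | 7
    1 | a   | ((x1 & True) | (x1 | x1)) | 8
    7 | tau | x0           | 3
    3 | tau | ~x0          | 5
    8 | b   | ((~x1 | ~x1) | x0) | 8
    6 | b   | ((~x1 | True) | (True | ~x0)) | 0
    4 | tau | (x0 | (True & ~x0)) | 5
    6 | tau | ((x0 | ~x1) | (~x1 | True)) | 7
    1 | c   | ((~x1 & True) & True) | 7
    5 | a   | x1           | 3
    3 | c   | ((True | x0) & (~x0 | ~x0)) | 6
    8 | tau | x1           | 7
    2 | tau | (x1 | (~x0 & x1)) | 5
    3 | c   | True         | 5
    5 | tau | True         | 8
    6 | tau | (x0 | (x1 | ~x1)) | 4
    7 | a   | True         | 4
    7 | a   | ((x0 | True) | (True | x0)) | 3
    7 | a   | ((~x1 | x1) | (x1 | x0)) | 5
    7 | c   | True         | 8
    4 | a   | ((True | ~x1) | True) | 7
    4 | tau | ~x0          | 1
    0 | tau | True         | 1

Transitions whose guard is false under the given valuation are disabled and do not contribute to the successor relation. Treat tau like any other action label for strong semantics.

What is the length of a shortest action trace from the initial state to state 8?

Layered search for 8:
  Layer 0: {0}
  Layer 1: {1}
  Layer 2: {5,7}
  Layer 3: {3,4,8}
first hit 8 at d=3 via tau·c·c

Answer: 3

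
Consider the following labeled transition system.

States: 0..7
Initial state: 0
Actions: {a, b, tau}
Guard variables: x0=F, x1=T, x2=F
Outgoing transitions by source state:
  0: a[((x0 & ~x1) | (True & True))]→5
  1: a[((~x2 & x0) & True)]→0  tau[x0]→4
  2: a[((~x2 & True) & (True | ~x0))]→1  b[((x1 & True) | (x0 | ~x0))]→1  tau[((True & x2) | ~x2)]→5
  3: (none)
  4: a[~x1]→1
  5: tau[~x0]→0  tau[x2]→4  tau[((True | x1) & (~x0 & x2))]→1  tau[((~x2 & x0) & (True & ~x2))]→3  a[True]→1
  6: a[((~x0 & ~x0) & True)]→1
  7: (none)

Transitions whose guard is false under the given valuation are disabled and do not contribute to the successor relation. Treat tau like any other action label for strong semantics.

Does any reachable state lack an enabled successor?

R = {0,1,5}
  0: a→5  [deg 1]
  1: ∅  [no exit]
  5: a→1  tau→0  [deg 2]
trace reaching 1: a·a

Answer: DEADLOCK at state 1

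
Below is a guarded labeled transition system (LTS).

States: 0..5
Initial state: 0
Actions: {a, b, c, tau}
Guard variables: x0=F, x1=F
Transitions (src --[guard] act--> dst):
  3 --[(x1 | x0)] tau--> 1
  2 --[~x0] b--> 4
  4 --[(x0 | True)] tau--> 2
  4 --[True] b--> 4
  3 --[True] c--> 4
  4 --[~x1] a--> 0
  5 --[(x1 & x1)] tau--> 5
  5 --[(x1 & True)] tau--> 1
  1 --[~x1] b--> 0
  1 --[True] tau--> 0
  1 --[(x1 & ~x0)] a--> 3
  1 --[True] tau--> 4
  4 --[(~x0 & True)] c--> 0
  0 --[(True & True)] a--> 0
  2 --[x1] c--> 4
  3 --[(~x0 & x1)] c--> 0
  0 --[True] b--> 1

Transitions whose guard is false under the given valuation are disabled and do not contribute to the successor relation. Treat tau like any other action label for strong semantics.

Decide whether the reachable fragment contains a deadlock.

Answer: DEADLOCK-FREE

Analysis:
Reach set: {0,1,2,4}
  0: a→0  b→1  [2 exit(s)]
  1: b→0  tau→0  tau→4  [3 exit(s)]
  2: b→4  [1 exit(s)]
  4: a→0  b→4  c→0  tau→2  [4 exit(s)]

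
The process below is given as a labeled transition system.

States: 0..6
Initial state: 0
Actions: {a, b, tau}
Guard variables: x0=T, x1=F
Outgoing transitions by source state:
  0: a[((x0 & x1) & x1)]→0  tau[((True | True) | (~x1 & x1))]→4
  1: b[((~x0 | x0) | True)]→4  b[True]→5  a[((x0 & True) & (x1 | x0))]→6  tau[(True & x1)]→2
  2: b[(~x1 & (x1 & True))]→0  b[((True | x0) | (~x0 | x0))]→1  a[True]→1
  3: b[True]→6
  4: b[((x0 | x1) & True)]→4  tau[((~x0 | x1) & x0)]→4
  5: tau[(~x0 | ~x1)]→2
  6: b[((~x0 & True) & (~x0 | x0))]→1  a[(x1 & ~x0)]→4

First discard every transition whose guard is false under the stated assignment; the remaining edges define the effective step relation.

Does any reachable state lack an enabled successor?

Answer: DEADLOCK-FREE

Analysis:
Reach set: {0,4}
  0: tau→4  [1 exit(s)]
  4: b→4  [1 exit(s)]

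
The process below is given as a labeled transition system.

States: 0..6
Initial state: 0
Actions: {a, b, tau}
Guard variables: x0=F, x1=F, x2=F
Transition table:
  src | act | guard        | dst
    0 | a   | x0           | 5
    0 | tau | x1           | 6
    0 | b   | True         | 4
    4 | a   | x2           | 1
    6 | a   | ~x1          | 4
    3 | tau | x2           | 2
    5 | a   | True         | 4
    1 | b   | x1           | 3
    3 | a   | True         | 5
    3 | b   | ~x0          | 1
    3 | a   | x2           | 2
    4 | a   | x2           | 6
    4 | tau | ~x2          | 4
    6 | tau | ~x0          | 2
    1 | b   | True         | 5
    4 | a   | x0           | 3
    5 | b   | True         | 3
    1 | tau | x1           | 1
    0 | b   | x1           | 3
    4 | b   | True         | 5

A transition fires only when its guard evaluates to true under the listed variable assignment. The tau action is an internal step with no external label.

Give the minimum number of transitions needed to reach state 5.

Answer: 2

Analysis:
Breadth-first toward 5:
  L0 = {0}
  L1 = {4}
  L2 = {5}
depth(5)=2, e.g. b·b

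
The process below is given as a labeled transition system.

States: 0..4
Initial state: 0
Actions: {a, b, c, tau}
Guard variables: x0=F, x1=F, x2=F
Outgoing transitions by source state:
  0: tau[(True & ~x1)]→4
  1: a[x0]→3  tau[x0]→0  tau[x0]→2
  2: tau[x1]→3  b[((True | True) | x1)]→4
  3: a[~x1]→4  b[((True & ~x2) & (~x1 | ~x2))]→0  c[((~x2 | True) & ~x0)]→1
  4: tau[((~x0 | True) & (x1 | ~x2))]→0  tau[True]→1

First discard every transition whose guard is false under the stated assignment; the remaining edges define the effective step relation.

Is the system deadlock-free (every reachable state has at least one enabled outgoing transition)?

Answer: DEADLOCK at state 1

Trace:
R = {0,1,4}
  0: tau→4  [1 exit(s)]
  1: ∅  [STUCK]
  4: tau→0  tau→1  [2 exit(s)]
Path to 1: tau·tau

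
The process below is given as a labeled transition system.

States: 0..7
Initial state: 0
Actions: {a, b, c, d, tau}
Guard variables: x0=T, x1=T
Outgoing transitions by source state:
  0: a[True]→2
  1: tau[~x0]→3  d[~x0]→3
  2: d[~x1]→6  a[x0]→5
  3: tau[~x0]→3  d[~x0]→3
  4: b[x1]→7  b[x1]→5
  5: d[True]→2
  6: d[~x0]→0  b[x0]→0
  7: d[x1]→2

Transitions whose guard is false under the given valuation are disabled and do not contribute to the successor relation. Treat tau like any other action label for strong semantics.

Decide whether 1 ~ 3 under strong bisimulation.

Answer: BISIMILAR

Trace:
Compute ~ classes (split until stable):
  π0 = {{0,1,2,3,4,5,6,7}}
  π1 = {{0,2},{1,3},{4,6},{5,7}}
  π2 = {{0},{1,3},{2},{4},{5,7},{6}}
Fixed point at round 3; 6 class(es).
class of 1: {1,3}; class of 3: {1,3}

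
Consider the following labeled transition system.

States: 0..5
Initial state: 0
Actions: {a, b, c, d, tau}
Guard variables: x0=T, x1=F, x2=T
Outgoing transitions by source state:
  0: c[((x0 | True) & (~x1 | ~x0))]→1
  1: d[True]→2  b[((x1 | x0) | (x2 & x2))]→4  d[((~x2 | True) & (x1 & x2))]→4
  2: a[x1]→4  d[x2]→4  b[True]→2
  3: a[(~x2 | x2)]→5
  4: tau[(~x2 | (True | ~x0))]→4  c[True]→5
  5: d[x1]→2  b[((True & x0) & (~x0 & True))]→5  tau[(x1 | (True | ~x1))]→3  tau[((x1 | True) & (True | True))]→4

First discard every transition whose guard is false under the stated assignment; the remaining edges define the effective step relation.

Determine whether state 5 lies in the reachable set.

Answer: REACHABLE

Trace:
Guard filter leaves 10 enabled edge(s).
Layer 0: {0}
Layer 1: {1}  cumulative {0,1}
Layer 2: {2,4}  cumulative {0,1,2,4}
Layer 3: {5}  cumulative {0,1,2,4,5}
Layer 4: {3}  cumulative {0,1,2,3,4,5}
Reachable = {0,1,2,3,4,5}
witness 5: c·b·c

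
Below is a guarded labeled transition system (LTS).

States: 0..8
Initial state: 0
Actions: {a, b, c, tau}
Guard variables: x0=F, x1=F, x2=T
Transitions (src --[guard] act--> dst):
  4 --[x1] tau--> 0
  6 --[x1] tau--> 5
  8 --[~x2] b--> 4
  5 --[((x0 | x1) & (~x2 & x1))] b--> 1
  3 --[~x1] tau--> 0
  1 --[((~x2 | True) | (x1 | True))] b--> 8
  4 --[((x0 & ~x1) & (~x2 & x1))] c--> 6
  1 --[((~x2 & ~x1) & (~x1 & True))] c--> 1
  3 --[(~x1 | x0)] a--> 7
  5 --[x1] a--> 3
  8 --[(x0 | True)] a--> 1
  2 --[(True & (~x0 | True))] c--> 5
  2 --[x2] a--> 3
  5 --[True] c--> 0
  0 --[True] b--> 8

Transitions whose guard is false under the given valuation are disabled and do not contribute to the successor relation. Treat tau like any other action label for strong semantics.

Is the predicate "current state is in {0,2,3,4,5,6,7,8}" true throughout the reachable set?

Inv-set: {0,2,3,4,5,6,7,8}
Reach set: {0,1,8}
  0: ok
  1: ✗ unsafe
  8: ok
witness against invariant: b·a → 1

Answer: INVARIANT VIOLATED at state 1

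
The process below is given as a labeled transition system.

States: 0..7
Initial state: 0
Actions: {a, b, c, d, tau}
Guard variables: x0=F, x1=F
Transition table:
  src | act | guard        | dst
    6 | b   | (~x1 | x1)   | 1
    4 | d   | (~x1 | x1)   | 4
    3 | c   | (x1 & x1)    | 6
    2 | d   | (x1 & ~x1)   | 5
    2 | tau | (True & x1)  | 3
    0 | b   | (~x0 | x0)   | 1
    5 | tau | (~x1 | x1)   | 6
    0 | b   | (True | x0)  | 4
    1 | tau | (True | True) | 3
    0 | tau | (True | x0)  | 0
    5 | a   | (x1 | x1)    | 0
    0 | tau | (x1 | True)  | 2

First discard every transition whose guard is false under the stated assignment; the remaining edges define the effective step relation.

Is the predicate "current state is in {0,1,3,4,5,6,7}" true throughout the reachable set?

Answer: INVARIANT VIOLATED at state 2

Trace:
Allowed set {0,1,3,4,5,6,7}
Reachable = {0,1,2,3,4}
  0: safe
  1: safe
  2: outside
  3: safe
  4: safe
counterexample path to 2: tau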